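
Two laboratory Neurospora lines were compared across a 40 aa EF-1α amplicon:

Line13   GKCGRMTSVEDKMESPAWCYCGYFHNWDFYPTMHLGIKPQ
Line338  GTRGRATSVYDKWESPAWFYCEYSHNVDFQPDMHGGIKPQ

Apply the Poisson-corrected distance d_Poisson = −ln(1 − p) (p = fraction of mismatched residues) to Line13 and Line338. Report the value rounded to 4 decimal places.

0.3567

The sequences differ at positions 2 (K/T), 3 (C/R), 6 (M/A), 10 (E/Y), 13 (M/W), 19 (C/F), 22 (G/E), 24 (F/S), 27 (W/V), 30 (Y/Q), 32 (T/D), 35 (L/G).
p = 12/40 = 0.300000.
d = −ln(1 − 0.300000) = −ln(0.700000) = 0.3567.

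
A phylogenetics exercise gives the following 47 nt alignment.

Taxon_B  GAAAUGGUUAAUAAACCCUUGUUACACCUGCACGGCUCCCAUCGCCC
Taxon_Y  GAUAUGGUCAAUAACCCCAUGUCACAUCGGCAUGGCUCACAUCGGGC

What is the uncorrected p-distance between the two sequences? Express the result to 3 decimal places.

0.234

The sequences differ at positions 3 (A/U), 9 (U/C), 15 (A/C), 19 (U/A), 23 (U/C), 27 (C/U), 29 (U/G), 33 (C/U), 39 (C/A), 45 (C/G), 46 (C/G).
There are 11 differences over 47 sites, so p = 11/47 = 0.234.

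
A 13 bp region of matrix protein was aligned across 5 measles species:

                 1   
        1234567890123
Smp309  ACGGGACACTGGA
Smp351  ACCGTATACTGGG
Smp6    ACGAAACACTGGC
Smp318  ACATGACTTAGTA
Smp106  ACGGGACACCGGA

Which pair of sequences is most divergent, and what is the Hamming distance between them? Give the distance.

Pairwise Hamming distances:
  Smp309 vs Smp351: 4
  Smp309 vs Smp6: 3
  Smp309 vs Smp318: 6
  Smp309 vs Smp106: 1
  Smp351 vs Smp6: 5
  Smp351 vs Smp318: 9
  Smp351 vs Smp106: 5
  Smp6 vs Smp318: 8
  Smp6 vs Smp106: 4
  Smp318 vs Smp106: 6
The largest is 9, between Smp351 and Smp318.

9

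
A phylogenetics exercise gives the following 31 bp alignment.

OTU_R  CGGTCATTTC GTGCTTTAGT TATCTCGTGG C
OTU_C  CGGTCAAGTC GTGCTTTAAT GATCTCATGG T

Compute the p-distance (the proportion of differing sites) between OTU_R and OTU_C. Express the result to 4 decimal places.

The sequences differ at positions 7 (T/A), 8 (T/G), 19 (G/A), 21 (T/G), 27 (G/A), 31 (C/T).
There are 6 differences over 31 sites, so p = 6/31 = 0.1935.

0.1935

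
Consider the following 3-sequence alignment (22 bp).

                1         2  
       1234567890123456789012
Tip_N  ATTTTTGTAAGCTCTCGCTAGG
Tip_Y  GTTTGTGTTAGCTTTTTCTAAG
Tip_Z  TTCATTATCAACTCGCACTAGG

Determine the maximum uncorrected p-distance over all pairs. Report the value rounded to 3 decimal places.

Pairwise Hamming distances:
  Tip_N vs Tip_Y: 7
  Tip_N vs Tip_Z: 8
  Tip_Y vs Tip_Z: 12
The largest is 12 mismatches, between Tip_Y and Tip_Z; p = 12/22 = 0.545.

0.545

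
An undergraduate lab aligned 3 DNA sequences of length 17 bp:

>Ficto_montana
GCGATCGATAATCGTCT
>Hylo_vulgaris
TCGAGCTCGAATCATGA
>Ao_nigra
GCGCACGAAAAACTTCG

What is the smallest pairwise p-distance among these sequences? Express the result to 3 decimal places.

0.353

Pairwise Hamming distances:
  Ficto_montana vs Hylo_vulgaris: 8
  Ficto_montana vs Ao_nigra: 6
  Hylo_vulgaris vs Ao_nigra: 10
The smallest is 6 mismatches, between Ficto_montana and Ao_nigra; p = 6/17 = 0.353.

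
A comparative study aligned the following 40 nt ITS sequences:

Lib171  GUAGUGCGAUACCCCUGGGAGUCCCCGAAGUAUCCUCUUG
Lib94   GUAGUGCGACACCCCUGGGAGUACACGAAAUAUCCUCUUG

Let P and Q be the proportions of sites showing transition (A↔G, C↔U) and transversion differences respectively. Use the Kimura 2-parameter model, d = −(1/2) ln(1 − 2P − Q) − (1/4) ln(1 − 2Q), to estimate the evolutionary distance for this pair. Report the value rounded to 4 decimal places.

Differing sites — 10:U/C (Ti); 23:C/A (Tv); 25:C/A (Tv); 30:G/A (Ti).
Of the 4 differences, 2 transitions and 2 transversions over 40 sites: P = 2/40 = 0.050000, Q = 2/40 = 0.050000.
d = −0.5·ln(0.850000) − 0.25·ln(0.900000) = −0.5·(-0.162519) − 0.25·(-0.105361) = 0.1076.

0.1076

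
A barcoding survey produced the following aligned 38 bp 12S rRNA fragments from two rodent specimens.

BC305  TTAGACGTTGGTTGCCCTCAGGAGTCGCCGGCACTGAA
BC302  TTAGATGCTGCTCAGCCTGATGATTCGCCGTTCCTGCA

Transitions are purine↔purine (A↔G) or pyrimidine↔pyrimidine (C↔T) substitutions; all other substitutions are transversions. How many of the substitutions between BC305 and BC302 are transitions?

5

The sequences differ at positions 6 (C/T, transition), 8 (T/C, transition), 11 (G/C, transversion), 13 (T/C, transition), 14 (G/A, transition), 15 (C/G, transversion), 19 (C/G, transversion), 21 (G/T, transversion), 24 (G/T, transversion), 31 (G/T, transversion), 32 (C/T, transition), 33 (A/C, transversion), 37 (A/C, transversion).
Of the 13 differences, 5 transitions and 8 transversions, so the answer is 5.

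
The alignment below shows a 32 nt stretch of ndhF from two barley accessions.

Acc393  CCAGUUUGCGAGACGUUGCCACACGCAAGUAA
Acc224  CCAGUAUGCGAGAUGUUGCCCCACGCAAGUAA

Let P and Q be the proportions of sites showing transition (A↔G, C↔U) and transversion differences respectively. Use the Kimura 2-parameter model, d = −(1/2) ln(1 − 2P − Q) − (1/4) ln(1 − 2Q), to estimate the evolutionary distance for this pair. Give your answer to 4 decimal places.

0.1001

Mismatches occur at site 6 (U↔A, transversion), site 14 (C↔U, transition), site 21 (A↔C, transversion).
Of the 3 differences, 1 transition and 2 transversions over 32 sites: P = 1/32 = 0.031250, Q = 2/32 = 0.062500.
d = −0.5·ln(0.875000) − 0.25·ln(0.875000) = −0.5·(-0.133531) − 0.25·(-0.133531) = 0.1001.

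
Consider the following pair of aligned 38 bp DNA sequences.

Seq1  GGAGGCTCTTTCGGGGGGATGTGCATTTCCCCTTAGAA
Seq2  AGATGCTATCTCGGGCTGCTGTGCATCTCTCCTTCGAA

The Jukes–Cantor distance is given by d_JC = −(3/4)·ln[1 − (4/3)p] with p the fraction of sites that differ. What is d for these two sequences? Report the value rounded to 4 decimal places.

0.3241

Differing sites — 1:G/A; 4:G/T; 8:C/A; 10:T/C; 16:G/C; 17:G/T; 19:A/C; 27:T/C; 30:C/T; 35:A/C.
p = 10/38 = 0.263158.
d = −0.75 · ln(1 − (4/3)·0.263158) = −0.75 · ln(0.649123) = −0.75 · (-0.432133) = 0.3241.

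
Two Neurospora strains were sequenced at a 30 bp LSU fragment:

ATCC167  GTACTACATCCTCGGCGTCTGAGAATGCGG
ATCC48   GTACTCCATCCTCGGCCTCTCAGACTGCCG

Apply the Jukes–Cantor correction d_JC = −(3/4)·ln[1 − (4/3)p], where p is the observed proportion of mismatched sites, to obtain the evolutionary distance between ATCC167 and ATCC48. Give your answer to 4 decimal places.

Mismatches occur at site 6 (A↔C), site 17 (G↔C), site 21 (G↔C), site 25 (A↔C), site 29 (G↔C).
p = 5/30 = 0.166667.
d = −0.75 · ln(1 − (4/3)·0.166667) = −0.75 · ln(0.777777) = −0.75 · (-0.251315) = 0.1885.

0.1885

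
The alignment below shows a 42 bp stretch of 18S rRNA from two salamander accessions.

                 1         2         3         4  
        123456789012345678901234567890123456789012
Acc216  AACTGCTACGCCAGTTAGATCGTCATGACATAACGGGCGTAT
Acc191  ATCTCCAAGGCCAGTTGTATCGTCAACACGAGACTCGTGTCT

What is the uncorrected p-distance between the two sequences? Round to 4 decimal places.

0.3571

Mismatches occur at site 2 (A/T), site 5 (G/C), site 7 (T/A), site 9 (C/G), site 17 (A/G), site 18 (G/T), site 26 (T/A), site 27 (G/C), site 30 (A/G), site 31 (T/A), site 32 (A/G), site 35 (G/T), site 36 (G/C), site 38 (C/T), site 41 (A/C).
There are 15 differences over 42 sites, so p = 15/42 = 0.3571.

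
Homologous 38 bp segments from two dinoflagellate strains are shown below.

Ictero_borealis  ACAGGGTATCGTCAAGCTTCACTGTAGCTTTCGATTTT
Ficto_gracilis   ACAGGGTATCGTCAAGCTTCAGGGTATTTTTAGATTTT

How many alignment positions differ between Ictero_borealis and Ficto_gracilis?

5

Mismatches occur at site 22 (C↔G), site 23 (T↔G), site 27 (G↔T), site 28 (C↔T), site 32 (C↔A).
That gives 5 mismatches out of 38 aligned sites, so the Hamming distance is 5.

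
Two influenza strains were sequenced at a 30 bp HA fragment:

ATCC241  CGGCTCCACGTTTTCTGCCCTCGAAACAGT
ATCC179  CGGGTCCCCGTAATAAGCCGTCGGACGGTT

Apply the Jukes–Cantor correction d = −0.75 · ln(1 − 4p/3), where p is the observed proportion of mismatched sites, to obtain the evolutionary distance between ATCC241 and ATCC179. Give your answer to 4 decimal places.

0.5716

Mismatches occur at site 4 (C/G), site 8 (A/C), site 12 (T/A), site 13 (T/A), site 15 (C/A), site 16 (T/A), site 20 (C/G), site 24 (A/G), site 26 (A/C), site 27 (C/G), site 28 (A/G), site 29 (G/T).
p = 12/30 = 0.400000.
d = −0.75 · ln(1 − (4/3)·0.400000) = −0.75 · ln(0.466667) = −0.75 · (-0.762139) = 0.5716.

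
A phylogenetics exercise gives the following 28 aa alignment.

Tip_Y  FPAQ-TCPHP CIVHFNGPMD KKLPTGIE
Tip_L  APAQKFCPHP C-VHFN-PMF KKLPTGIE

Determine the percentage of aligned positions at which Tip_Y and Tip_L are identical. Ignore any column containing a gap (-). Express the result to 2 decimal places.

Excluding the 3 gap columns leaves 25 comparable sites.
Differing sites — 1:F/A; 6:T/F; 20:D/F.
22 of the 25 comparable sites match, so the percent identity is 22/25 × 100 = 88.00%.

88.00%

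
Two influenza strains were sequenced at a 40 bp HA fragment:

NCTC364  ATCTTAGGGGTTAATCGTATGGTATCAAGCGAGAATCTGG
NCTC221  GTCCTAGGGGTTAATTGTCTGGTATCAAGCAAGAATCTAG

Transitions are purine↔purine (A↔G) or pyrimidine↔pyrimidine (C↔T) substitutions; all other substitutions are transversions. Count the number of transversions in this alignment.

1

The sequences differ at positions 1 (A/G, transition), 4 (T/C, transition), 16 (C/T, transition), 19 (A/C, transversion), 31 (G/A, transition), 39 (G/A, transition).
Of the 6 differences, 5 transitions and 1 transversion, so the answer is 1.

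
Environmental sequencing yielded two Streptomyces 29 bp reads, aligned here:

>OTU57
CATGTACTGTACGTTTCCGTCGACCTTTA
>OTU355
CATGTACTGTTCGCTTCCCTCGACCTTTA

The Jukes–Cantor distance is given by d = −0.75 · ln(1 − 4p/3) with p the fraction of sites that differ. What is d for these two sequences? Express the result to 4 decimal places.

The sequences differ at positions 11 (A/T), 14 (T/C), 19 (G/C).
p = 3/29 = 0.103448.
d = −0.75 · ln(1 − (4/3)·0.103448) = −0.75 · ln(0.862069) = −0.75 · (-0.148420) = 0.1113.

0.1113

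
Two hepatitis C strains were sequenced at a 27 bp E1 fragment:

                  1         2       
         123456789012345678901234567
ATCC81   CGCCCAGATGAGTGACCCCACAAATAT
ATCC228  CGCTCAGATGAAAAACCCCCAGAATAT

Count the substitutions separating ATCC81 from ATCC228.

Mismatches occur at site 4 (C→T), site 12 (G→A), site 13 (T→A), site 14 (G→A), site 20 (A→C), site 21 (C→A), site 22 (A→G).
That gives 7 mismatches out of 27 aligned sites, so the Hamming distance is 7.

7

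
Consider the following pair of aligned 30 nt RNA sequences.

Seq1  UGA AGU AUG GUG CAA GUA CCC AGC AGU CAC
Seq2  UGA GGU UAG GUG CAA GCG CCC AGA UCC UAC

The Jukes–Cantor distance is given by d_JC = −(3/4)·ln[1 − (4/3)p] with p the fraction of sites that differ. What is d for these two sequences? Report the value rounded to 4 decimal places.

0.4408

The sequences differ at positions 4 (A/G), 7 (A/U), 8 (U/A), 17 (U/C), 18 (A/G), 24 (C/A), 25 (A/U), 26 (G/C), 27 (U/C), 28 (C/U).
p = 10/30 = 0.333333.
d = −0.75 · ln(1 − (4/3)·0.333333) = −0.75 · ln(0.555556) = −0.75 · (-0.587786) = 0.4408.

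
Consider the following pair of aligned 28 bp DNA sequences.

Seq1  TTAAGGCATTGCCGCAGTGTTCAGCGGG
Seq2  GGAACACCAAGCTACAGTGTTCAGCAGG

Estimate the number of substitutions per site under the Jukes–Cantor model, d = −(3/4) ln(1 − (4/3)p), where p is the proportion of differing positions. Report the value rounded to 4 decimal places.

Mismatches occur at site 1 (T→G), site 2 (T→G), site 5 (G→C), site 6 (G→A), site 8 (A→C), site 9 (T→A), site 10 (T→A), site 13 (C→T), site 14 (G→A), site 26 (G→A).
p = 10/28 = 0.357143.
d = −0.75 · ln(1 − (4/3)·0.357143) = −0.75 · ln(0.523809) = −0.75 · (-0.646628) = 0.4850.

0.4850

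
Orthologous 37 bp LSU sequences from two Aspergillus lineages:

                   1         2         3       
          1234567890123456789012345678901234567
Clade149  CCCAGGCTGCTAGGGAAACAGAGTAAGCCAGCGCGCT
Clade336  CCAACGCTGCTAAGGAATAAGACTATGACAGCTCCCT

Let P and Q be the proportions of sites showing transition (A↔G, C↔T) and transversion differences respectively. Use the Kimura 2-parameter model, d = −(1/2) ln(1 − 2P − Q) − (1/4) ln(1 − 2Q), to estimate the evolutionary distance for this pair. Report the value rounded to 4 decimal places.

Mismatches occur at site 3 (C/A, transversion), site 5 (G/C, transversion), site 13 (G/A, transition), site 18 (A/T, transversion), site 19 (C/A, transversion), site 23 (G/C, transversion), site 26 (A/T, transversion), site 28 (C/A, transversion), site 33 (G/T, transversion), site 35 (G/C, transversion).
Of the 10 differences, 1 transition and 9 transversions over 37 sites: P = 1/37 = 0.027027, Q = 9/37 = 0.243243.
d = −0.5·ln(0.702703) − 0.25·ln(0.513514) = −0.5·(-0.352821) − 0.25·(-0.666478) = 0.3430.

0.3430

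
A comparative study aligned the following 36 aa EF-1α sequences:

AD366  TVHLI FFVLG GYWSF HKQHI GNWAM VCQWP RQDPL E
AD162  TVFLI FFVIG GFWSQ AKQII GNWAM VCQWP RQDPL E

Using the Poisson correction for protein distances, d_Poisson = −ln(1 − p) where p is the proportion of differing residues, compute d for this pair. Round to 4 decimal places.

0.1823

Mismatches occur at site 3 (H→F), site 9 (L→I), site 12 (Y→F), site 15 (F→Q), site 16 (H→A), site 19 (H→I).
p = 6/36 = 0.166667.
d = −ln(1 − 0.166667) = −ln(0.833333) = 0.1823.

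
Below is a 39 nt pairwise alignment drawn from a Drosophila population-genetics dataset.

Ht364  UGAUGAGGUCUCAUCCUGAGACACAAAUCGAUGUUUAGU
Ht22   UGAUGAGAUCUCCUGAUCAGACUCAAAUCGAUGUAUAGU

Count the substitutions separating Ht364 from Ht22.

Differing sites — 8:G/A; 13:A/C; 15:C/G; 16:C/A; 18:G/C; 23:A/U; 35:U/A.
That gives 7 mismatches out of 39 aligned sites, so the Hamming distance is 7.

7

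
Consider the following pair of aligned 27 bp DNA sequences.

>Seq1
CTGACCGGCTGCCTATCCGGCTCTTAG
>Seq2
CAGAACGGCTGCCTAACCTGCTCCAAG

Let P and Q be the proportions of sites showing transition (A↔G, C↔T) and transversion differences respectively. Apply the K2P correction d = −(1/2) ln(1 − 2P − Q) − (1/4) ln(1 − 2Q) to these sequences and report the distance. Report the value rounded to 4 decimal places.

0.2657

Differing sites — 2:T/A (Tv); 5:C/A (Tv); 16:T/A (Tv); 19:G/T (Tv); 24:T/C (Ti); 25:T/A (Tv).
Of the 6 differences, 1 transition and 5 transversions over 27 sites: P = 1/27 = 0.037037, Q = 5/27 = 0.185185.
d = −0.5·ln(0.740741) − 0.25·ln(0.629630) = −0.5·(-0.300104) − 0.25·(-0.462623) = 0.2657.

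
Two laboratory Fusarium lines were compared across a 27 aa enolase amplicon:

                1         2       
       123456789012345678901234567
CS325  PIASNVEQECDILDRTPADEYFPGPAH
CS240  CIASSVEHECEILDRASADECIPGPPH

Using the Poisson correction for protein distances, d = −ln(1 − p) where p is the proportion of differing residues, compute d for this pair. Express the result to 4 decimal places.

Mismatches occur at site 1 (P→C), site 5 (N→S), site 8 (Q→H), site 11 (D→E), site 16 (T→A), site 17 (P→S), site 21 (Y→C), site 22 (F→I), site 26 (A→P).
p = 9/27 = 0.333333.
d = −ln(1 − 0.333333) = −ln(0.666667) = 0.4055.

0.4055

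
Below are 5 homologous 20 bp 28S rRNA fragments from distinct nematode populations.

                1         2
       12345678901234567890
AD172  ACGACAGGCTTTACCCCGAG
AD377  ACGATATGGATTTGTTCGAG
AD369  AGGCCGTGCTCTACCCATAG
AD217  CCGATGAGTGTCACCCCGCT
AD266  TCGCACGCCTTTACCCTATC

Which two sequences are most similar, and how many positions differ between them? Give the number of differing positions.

7

Pairwise Hamming distances:
  AD172 vs AD377: 8
  AD172 vs AD369: 7
  AD172 vs AD217: 9
  AD172 vs AD266: 9
  AD377 vs AD369: 13
  AD377 vs AD217: 12
  AD377 vs AD266: 16
  AD369 vs AD217: 13
  AD369 vs AD266: 11
  AD217 vs AD266: 13
The smallest is 7, between AD172 and AD369.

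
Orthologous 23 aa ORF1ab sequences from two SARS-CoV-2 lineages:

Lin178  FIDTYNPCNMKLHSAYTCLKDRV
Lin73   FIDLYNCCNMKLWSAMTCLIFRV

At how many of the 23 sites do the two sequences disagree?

Mismatches occur at site 4 (T→L), site 7 (P→C), site 13 (H→W), site 16 (Y→M), site 20 (K→I), site 21 (D→F).
That gives 6 mismatches out of 23 aligned sites, so the Hamming distance is 6.

6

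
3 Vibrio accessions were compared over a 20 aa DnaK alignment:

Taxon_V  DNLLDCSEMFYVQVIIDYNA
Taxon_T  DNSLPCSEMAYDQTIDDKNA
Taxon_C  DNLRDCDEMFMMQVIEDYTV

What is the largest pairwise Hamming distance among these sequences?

Pairwise Hamming distances:
  Taxon_V vs Taxon_T: 7
  Taxon_V vs Taxon_C: 7
  Taxon_T vs Taxon_C: 12
The largest is 12, between Taxon_T and Taxon_C.

12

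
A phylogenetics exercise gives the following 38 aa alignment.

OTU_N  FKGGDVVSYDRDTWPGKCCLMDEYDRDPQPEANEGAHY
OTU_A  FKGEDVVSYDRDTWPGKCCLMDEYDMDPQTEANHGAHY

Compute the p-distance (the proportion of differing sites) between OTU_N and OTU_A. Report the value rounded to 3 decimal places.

Mismatches occur at site 4 (G↔E), site 26 (R↔M), site 30 (P↔T), site 34 (E↔H).
There are 4 differences over 38 sites, so p = 4/38 = 0.105.

0.105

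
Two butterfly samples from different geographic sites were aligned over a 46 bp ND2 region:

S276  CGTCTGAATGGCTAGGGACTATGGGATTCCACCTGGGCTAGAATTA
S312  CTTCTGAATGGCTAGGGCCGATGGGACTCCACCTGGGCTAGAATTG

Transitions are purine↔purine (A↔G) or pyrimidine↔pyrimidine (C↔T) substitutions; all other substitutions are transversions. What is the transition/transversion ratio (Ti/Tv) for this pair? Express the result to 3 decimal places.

The sequences differ at positions 2 (G/T, transversion), 18 (A/C, transversion), 20 (T/G, transversion), 27 (T/C, transition), 46 (A/G, transition).
Of the 5 differences, 2 transitions and 3 transversions, so Ti/Tv = 2/3 = 0.667.

0.667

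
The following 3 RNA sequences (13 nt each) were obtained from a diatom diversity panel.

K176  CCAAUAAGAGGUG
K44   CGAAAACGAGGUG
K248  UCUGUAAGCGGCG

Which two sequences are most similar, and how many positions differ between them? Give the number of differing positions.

3

Pairwise Hamming distances:
  K176 vs K44: 3
  K176 vs K248: 5
  K44 vs K248: 8
The smallest is 3, between K176 and K44.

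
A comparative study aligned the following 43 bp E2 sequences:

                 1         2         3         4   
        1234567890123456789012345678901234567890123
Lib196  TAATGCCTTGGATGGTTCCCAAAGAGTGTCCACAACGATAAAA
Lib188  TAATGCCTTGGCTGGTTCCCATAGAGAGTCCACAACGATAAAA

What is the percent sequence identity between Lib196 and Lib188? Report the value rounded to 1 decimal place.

Mismatches occur at site 12 (A→C), site 22 (A→T), site 27 (T→A).
40 of the 43 sites match, so the percent identity is 40/43 × 100 = 93.0%.

93.0%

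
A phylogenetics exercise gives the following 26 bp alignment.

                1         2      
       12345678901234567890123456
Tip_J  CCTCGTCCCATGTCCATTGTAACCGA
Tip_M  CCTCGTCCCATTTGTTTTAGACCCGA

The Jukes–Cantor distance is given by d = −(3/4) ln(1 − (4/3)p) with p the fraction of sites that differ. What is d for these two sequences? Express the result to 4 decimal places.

0.3335

Mismatches occur at site 12 (G↔T), site 14 (C↔G), site 15 (C↔T), site 16 (A↔T), site 19 (G↔A), site 20 (T↔G), site 22 (A↔C).
p = 7/26 = 0.269231.
d = −0.75 · ln(1 − (4/3)·0.269231) = −0.75 · ln(0.641025) = −0.75 · (-0.444687) = 0.3335.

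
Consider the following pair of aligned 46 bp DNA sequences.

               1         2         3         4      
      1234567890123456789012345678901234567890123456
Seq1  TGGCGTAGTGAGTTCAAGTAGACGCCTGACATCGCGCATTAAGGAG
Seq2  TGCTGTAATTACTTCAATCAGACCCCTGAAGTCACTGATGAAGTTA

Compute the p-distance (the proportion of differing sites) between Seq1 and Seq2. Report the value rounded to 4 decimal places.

0.3696

Differing sites — 3:G/C; 4:C/T; 8:G/A; 10:G/T; 12:G/C; 18:G/T; 19:T/C; 24:G/C; 30:C/A; 31:A/G; 34:G/A; 36:G/T; 37:C/G; 40:T/G; 44:G/T; 45:A/T; 46:G/A.
There are 17 differences over 46 sites, so p = 17/46 = 0.3696.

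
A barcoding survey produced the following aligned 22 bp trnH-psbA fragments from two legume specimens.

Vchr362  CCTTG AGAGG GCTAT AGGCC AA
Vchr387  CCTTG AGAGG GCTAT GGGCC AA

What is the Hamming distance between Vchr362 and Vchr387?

The sequences differ at position 16 (A/G).
That gives 1 mismatch out of 22 aligned sites, so the Hamming distance is 1.

1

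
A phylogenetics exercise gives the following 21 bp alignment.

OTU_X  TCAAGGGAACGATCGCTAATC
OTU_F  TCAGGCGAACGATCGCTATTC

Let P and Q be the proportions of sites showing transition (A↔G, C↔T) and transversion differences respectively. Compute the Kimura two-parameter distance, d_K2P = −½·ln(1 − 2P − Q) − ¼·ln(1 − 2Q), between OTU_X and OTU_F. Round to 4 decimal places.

Mismatches occur at site 4 (A→G, transition), site 6 (G→C, transversion), site 19 (A→T, transversion).
Of the 3 differences, 1 transition and 2 transversions over 21 sites: P = 1/21 = 0.047619, Q = 2/21 = 0.095238.
d = −0.5·ln(0.809524) − 0.25·ln(0.809524) = −0.5·(-0.211309) − 0.25·(-0.211309) = 0.1585.

0.1585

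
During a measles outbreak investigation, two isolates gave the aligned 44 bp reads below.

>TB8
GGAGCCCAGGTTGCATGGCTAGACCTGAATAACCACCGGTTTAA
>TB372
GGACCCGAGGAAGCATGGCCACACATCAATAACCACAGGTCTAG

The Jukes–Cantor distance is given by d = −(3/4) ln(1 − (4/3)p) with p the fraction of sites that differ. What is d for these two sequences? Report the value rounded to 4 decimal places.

0.3041

Mismatches occur at site 4 (G→C), site 7 (C→G), site 11 (T→A), site 12 (T→A), site 20 (T→C), site 22 (G→C), site 25 (C→A), site 27 (G→C), site 37 (C→A), site 41 (T→C), site 44 (A→G).
p = 11/44 = 0.250000.
d = −0.75 · ln(1 − (4/3)·0.250000) = −0.75 · ln(0.666667) = −0.75 · (-0.405465) = 0.3041.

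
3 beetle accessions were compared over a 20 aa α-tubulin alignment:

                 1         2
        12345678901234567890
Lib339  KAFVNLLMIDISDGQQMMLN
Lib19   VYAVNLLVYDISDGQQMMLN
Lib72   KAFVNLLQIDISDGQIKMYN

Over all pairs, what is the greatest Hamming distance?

Pairwise Hamming distances:
  Lib339 vs Lib19: 5
  Lib339 vs Lib72: 4
  Lib19 vs Lib72: 8
The largest is 8, between Lib19 and Lib72.

8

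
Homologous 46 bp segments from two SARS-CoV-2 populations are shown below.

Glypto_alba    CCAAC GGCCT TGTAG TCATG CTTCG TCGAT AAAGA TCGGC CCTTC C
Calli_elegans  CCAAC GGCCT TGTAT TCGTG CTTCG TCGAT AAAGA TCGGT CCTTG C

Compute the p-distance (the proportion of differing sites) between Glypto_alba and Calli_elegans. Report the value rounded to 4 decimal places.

Differing sites — 15:G/T; 18:A/G; 40:C/T; 45:C/G.
There are 4 differences over 46 sites, so p = 4/46 = 0.0870.

0.0870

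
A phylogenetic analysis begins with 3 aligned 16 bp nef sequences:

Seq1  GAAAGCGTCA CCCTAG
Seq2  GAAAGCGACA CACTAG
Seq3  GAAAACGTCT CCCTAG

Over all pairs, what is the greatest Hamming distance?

Pairwise Hamming distances:
  Seq1 vs Seq2: 2
  Seq1 vs Seq3: 2
  Seq2 vs Seq3: 4
The largest is 4, between Seq2 and Seq3.

4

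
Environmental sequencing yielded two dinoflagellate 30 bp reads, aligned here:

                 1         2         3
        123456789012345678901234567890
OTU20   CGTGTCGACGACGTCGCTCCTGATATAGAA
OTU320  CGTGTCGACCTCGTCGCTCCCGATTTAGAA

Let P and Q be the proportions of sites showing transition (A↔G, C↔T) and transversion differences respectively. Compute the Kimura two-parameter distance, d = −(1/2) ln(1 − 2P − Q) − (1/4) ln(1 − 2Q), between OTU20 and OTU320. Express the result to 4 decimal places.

0.1469

Mismatches occur at site 10 (G→C, transversion), site 11 (A→T, transversion), site 21 (T→C, transition), site 25 (A→T, transversion).
Of the 4 differences, 1 transition and 3 transversions over 30 sites: P = 1/30 = 0.033333, Q = 3/30 = 0.100000.
d = −0.5·ln(0.833334) − 0.25·ln(0.800000) = −0.5·(-0.182321) − 0.25·(-0.223144) = 0.1469.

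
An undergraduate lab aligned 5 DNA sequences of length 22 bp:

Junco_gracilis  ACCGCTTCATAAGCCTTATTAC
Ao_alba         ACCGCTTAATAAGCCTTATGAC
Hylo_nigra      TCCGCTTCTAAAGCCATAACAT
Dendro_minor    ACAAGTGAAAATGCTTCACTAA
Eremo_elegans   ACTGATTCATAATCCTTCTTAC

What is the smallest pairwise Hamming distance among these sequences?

2

Pairwise Hamming distances:
  Junco_gracilis vs Ao_alba: 2
  Junco_gracilis vs Hylo_nigra: 7
  Junco_gracilis vs Dendro_minor: 11
  Junco_gracilis vs Eremo_elegans: 4
  Ao_alba vs Hylo_nigra: 8
  Ao_alba vs Dendro_minor: 11
  Ao_alba vs Eremo_elegans: 6
  Hylo_nigra vs Dendro_minor: 14
  Hylo_nigra vs Eremo_elegans: 11
  Dendro_minor vs Eremo_elegans: 13
The smallest is 2, between Junco_gracilis and Ao_alba.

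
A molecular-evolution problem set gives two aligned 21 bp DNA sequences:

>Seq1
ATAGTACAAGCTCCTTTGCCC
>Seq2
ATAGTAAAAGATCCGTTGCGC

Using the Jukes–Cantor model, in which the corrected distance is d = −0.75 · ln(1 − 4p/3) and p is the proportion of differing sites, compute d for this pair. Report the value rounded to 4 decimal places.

The sequences differ at positions 7 (C/A), 11 (C/A), 15 (T/G), 20 (C/G).
p = 4/21 = 0.190476.
d = −0.75 · ln(1 − (4/3)·0.190476) = −0.75 · ln(0.746032) = −0.75 · (-0.292987) = 0.2197.

0.2197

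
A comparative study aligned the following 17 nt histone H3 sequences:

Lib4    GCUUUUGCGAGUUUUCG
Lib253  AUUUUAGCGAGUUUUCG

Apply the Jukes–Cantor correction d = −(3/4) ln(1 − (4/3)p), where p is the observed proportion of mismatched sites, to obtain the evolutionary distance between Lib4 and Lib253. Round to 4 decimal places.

The sequences differ at positions 1 (G/A), 2 (C/U), 6 (U/A).
p = 3/17 = 0.176471.
d = −0.75 · ln(1 − (4/3)·0.176471) = −0.75 · ln(0.764705) = −0.75 · (-0.268265) = 0.2012.

0.2012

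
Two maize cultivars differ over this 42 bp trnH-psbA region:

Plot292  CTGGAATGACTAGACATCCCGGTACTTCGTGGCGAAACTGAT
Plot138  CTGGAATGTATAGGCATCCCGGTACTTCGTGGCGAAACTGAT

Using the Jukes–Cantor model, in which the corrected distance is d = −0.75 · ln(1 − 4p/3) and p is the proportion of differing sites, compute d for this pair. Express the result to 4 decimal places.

0.0751

Differing sites — 9:A/T; 10:C/A; 14:A/G.
p = 3/42 = 0.071429.
d = −0.75 · ln(1 − (4/3)·0.071429) = −0.75 · ln(0.904761) = −0.75 · (-0.100084) = 0.0751.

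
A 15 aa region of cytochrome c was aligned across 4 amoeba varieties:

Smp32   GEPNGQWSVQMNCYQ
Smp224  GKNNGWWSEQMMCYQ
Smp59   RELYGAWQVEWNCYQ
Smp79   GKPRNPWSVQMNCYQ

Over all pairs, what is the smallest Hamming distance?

4

Pairwise Hamming distances:
  Smp32 vs Smp224: 5
  Smp32 vs Smp59: 7
  Smp32 vs Smp79: 4
  Smp224 vs Smp59: 10
  Smp224 vs Smp79: 6
  Smp59 vs Smp79: 9
The smallest is 4, between Smp32 and Smp79.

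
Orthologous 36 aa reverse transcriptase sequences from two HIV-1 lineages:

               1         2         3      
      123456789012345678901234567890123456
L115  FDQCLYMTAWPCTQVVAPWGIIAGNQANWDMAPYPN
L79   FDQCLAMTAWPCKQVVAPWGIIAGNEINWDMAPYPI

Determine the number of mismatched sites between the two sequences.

5

Mismatches occur at site 6 (Y/A), site 13 (T/K), site 26 (Q/E), site 27 (A/I), site 36 (N/I).
That gives 5 mismatches out of 36 aligned sites, so the Hamming distance is 5.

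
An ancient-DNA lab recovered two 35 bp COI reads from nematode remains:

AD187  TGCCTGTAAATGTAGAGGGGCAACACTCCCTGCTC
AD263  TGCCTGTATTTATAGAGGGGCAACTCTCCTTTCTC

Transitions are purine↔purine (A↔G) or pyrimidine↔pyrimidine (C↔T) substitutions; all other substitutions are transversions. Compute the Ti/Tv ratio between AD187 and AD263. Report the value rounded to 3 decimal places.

Differing sites — 9:A/T (Tv); 10:A/T (Tv); 12:G/A (Ti); 25:A/T (Tv); 30:C/T (Ti); 32:G/T (Tv).
Of the 6 differences, 2 transitions and 4 transversions, so Ti/Tv = 2/4 = 0.500.

0.500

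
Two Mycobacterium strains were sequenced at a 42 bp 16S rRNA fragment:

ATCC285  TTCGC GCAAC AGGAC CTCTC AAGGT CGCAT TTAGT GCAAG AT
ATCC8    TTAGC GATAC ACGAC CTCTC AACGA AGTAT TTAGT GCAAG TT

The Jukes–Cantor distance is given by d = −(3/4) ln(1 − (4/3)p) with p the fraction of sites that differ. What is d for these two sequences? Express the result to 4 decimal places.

0.2524

The sequences differ at positions 3 (C/A), 7 (C/A), 8 (A/T), 12 (G/C), 23 (G/C), 25 (T/A), 26 (C/A), 28 (C/T), 41 (A/T).
p = 9/42 = 0.214286.
d = −0.75 · ln(1 − (4/3)·0.214286) = −0.75 · ln(0.714285) = −0.75 · (-0.336473) = 0.2524.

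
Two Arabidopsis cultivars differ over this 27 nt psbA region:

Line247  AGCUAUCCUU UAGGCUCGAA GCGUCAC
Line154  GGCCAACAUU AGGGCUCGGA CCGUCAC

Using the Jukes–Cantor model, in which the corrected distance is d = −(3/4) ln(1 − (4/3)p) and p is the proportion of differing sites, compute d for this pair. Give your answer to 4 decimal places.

Differing sites — 1:A/G; 4:U/C; 6:U/A; 8:C/A; 11:U/A; 12:A/G; 19:A/G; 21:G/C.
p = 8/27 = 0.296296.
d = −0.75 · ln(1 − (4/3)·0.296296) = −0.75 · ln(0.604939) = −0.75 · (-0.502628) = 0.3770.

0.3770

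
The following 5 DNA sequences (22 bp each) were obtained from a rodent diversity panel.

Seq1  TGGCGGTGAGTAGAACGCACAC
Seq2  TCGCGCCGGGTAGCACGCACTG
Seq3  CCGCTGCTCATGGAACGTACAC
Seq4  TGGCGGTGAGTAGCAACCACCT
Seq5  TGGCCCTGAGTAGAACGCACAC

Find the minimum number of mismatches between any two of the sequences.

2

Pairwise Hamming distances:
  Seq1 vs Seq2: 7
  Seq1 vs Seq3: 9
  Seq1 vs Seq4: 5
  Seq1 vs Seq5: 2
  Seq2 vs Seq3: 11
  Seq2 vs Seq4: 8
  Seq2 vs Seq5: 7
  Seq3 vs Seq4: 14
  Seq3 vs Seq5: 10
  Seq4 vs Seq5: 7
The smallest is 2, between Seq1 and Seq5.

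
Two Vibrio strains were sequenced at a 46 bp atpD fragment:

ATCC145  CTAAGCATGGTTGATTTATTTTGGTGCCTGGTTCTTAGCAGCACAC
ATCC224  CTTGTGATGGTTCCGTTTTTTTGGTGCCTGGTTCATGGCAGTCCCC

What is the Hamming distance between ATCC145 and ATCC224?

Mismatches occur at site 3 (A↔T), site 4 (A↔G), site 5 (G↔T), site 6 (C↔G), site 13 (G↔C), site 14 (A↔C), site 15 (T↔G), site 18 (A↔T), site 35 (T↔A), site 37 (A↔G), site 42 (C↔T), site 43 (A↔C), site 45 (A↔C).
That gives 13 mismatches out of 46 aligned sites, so the Hamming distance is 13.

13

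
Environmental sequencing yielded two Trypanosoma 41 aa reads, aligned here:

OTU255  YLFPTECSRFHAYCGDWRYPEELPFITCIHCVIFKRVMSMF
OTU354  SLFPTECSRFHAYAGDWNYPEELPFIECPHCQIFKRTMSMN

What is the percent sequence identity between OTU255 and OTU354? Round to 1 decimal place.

80.5%

The sequences differ at positions 1 (Y/S), 14 (C/A), 18 (R/N), 27 (T/E), 29 (I/P), 32 (V/Q), 37 (V/T), 41 (F/N).
33 of the 41 sites match, so the percent identity is 33/41 × 100 = 80.5%.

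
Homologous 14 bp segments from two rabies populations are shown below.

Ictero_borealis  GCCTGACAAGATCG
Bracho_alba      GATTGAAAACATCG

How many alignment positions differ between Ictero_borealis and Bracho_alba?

4

Differing sites — 2:C/A; 3:C/T; 7:C/A; 10:G/C.
That gives 4 mismatches out of 14 aligned sites, so the Hamming distance is 4.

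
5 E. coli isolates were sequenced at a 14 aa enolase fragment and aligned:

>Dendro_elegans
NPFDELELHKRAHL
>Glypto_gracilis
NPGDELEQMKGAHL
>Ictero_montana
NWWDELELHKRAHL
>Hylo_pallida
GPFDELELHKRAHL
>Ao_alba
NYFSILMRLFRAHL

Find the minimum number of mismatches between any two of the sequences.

Pairwise Hamming distances:
  Dendro_elegans vs Glypto_gracilis: 4
  Dendro_elegans vs Ictero_montana: 2
  Dendro_elegans vs Hylo_pallida: 1
  Dendro_elegans vs Ao_alba: 7
  Glypto_gracilis vs Ictero_montana: 5
  Glypto_gracilis vs Hylo_pallida: 5
  Glypto_gracilis vs Ao_alba: 9
  Ictero_montana vs Hylo_pallida: 3
  Ictero_montana vs Ao_alba: 8
  Hylo_pallida vs Ao_alba: 8
The smallest is 1, between Dendro_elegans and Hylo_pallida.

1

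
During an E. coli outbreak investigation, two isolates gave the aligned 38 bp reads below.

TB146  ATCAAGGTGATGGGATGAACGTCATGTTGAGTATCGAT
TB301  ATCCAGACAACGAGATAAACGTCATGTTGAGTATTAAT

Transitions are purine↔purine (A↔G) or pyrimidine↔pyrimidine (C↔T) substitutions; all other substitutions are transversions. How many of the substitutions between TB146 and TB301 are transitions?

The sequences differ at positions 4 (A/C, transversion), 7 (G/A, transition), 8 (T/C, transition), 9 (G/A, transition), 11 (T/C, transition), 13 (G/A, transition), 17 (G/A, transition), 35 (C/T, transition), 36 (G/A, transition).
Of the 9 differences, 8 transitions and 1 transversion, so the answer is 8.

8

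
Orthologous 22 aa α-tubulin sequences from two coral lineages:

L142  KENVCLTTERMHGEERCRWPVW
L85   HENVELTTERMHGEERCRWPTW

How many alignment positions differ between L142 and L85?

The sequences differ at positions 1 (K/H), 5 (C/E), 21 (V/T).
That gives 3 mismatches out of 22 aligned sites, so the Hamming distance is 3.

3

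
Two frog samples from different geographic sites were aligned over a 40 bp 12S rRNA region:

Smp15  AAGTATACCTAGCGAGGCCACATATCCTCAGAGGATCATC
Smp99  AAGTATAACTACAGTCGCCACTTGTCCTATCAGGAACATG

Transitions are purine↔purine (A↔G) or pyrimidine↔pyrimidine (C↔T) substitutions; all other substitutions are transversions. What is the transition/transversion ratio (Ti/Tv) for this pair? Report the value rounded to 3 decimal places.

Mismatches occur at site 8 (C→A, transversion), site 12 (G→C, transversion), site 13 (C→A, transversion), site 15 (A→T, transversion), site 16 (G→C, transversion), site 22 (A→T, transversion), site 24 (A→G, transition), site 29 (C→A, transversion), site 30 (A→T, transversion), site 31 (G→C, transversion), site 36 (T→A, transversion), site 40 (C→G, transversion).
Of the 12 differences, 1 transition and 11 transversions, so Ti/Tv = 1/11 = 0.091.

0.091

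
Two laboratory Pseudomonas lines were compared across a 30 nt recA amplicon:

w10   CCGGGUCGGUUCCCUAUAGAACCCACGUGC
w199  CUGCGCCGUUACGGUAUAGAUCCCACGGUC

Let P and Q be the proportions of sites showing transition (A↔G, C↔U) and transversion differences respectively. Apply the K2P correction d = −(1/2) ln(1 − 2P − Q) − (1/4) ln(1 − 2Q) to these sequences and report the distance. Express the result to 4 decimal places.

Mismatches occur at site 2 (C→U, transition), site 4 (G→C, transversion), site 6 (U→C, transition), site 9 (G→U, transversion), site 11 (U→A, transversion), site 13 (C→G, transversion), site 14 (C→G, transversion), site 21 (A→U, transversion), site 28 (U→G, transversion), site 29 (G→U, transversion).
Of the 10 differences, 2 transitions and 8 transversions over 30 sites: P = 2/30 = 0.066667, Q = 8/30 = 0.266667.
d = −0.5·ln(0.599999) − 0.25·ln(0.466666) = −0.5·(-0.510827) − 0.25·(-0.762141) = 0.4459.

0.4459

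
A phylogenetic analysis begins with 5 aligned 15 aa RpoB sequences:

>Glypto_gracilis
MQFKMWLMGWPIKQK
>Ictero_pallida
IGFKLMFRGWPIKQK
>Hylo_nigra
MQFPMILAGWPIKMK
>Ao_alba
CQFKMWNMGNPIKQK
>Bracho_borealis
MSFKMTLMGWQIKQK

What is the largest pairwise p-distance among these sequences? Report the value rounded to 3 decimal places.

0.533

Pairwise Hamming distances:
  Glypto_gracilis vs Ictero_pallida: 6
  Glypto_gracilis vs Hylo_nigra: 4
  Glypto_gracilis vs Ao_alba: 3
  Glypto_gracilis vs Bracho_borealis: 3
  Ictero_pallida vs Hylo_nigra: 8
  Ictero_pallida vs Ao_alba: 7
  Ictero_pallida vs Bracho_borealis: 7
  Hylo_nigra vs Ao_alba: 7
  Hylo_nigra vs Bracho_borealis: 6
  Ao_alba vs Bracho_borealis: 6
The largest is 8 mismatches, between Ictero_pallida and Hylo_nigra; p = 8/15 = 0.533.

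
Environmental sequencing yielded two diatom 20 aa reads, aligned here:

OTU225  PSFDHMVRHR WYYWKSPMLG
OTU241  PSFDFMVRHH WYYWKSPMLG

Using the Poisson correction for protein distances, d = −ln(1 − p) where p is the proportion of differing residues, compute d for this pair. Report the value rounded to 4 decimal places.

0.1054

The sequences differ at positions 5 (H/F), 10 (R/H).
p = 2/20 = 0.100000.
d = −ln(1 − 0.100000) = −ln(0.900000) = 0.1054.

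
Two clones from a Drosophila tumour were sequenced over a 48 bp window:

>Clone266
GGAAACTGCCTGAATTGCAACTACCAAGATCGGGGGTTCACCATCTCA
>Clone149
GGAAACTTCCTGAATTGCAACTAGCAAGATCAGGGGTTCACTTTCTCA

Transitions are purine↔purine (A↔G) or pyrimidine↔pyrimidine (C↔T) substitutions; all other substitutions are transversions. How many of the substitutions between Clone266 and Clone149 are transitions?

The sequences differ at positions 8 (G/T, transversion), 24 (C/G, transversion), 32 (G/A, transition), 42 (C/T, transition), 43 (A/T, transversion).
Of the 5 differences, 2 transitions and 3 transversions, so the answer is 2.

2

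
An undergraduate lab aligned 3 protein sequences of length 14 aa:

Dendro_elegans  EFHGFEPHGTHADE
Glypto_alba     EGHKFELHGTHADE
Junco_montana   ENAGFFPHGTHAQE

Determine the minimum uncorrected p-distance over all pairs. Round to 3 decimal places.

Pairwise Hamming distances:
  Dendro_elegans vs Glypto_alba: 3
  Dendro_elegans vs Junco_montana: 4
  Glypto_alba vs Junco_montana: 6
The smallest is 3 mismatches, between Dendro_elegans and Glypto_alba; p = 3/14 = 0.214.

0.214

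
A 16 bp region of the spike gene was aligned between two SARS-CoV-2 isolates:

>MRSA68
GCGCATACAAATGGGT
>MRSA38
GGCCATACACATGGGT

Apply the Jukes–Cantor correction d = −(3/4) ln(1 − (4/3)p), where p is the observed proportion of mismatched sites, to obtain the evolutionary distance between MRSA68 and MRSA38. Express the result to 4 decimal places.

0.2158

Differing sites — 2:C/G; 3:G/C; 10:A/C.
p = 3/16 = 0.187500.
d = −0.75 · ln(1 − (4/3)·0.187500) = −0.75 · ln(0.750000) = −0.75 · (-0.287682) = 0.2158.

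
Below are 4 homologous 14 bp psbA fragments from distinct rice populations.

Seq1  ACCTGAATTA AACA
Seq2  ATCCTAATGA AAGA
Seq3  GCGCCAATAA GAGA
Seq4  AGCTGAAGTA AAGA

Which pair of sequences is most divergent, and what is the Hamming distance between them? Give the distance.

Pairwise Hamming distances:
  Seq1 vs Seq2: 5
  Seq1 vs Seq3: 7
  Seq1 vs Seq4: 3
  Seq2 vs Seq3: 6
  Seq2 vs Seq4: 5
  Seq3 vs Seq4: 8
The largest is 8, between Seq3 and Seq4.

8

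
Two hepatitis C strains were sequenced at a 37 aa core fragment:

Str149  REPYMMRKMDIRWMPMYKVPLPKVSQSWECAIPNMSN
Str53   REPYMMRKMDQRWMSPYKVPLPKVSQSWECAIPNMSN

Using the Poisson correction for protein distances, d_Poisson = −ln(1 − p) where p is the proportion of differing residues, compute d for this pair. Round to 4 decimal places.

Differing sites — 11:I/Q; 15:P/S; 16:M/P.
p = 3/37 = 0.081081.
d = −ln(1 − 0.081081) = −ln(0.918919) = 0.0846.

0.0846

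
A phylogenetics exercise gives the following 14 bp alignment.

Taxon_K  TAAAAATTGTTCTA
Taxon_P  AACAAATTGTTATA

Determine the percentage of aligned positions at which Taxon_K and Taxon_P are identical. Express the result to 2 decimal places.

Differing sites — 1:T/A; 3:A/C; 12:C/A.
11 of the 14 sites match, so the percent identity is 11/14 × 100 = 78.57%.

78.57%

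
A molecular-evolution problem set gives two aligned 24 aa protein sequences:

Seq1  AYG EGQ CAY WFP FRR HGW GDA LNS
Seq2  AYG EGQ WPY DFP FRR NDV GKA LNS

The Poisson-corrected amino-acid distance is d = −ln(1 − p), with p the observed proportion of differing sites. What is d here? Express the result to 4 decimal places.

0.3448

Mismatches occur at site 7 (C/W), site 8 (A/P), site 10 (W/D), site 16 (H/N), site 17 (G/D), site 18 (W/V), site 20 (D/K).
p = 7/24 = 0.291667.
d = −ln(1 − 0.291667) = −ln(0.708333) = 0.3448.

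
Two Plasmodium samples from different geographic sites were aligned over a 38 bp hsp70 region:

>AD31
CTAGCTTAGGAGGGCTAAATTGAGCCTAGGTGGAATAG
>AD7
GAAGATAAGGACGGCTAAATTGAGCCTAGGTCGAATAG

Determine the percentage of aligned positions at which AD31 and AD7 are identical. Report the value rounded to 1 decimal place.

Differing sites — 1:C/G; 2:T/A; 5:C/A; 7:T/A; 12:G/C; 32:G/C.
32 of the 38 sites match, so the percent identity is 32/38 × 100 = 84.2%.

84.2%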